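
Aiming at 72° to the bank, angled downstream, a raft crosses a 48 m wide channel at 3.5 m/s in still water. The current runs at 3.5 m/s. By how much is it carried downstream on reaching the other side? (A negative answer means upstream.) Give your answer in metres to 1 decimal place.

Perpendicular speed = 3.329 m/s; crossing time = 48 / 3.329 = 14.420 s.
Net downstream speed = 4.582 m/s.
Drift = 4.582 × 14.420 = 66.066 m (downstream).

66.1 m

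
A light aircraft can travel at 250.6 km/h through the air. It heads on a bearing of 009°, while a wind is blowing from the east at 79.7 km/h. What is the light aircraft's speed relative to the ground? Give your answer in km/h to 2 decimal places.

Taking east as x and north as y: velocity relative to the air = (39.202, 247.515) km/h; the air relative to ground = (-79.700, 0.000) km/h.
Velocity relative to ground = (39.202, 247.515) + (-79.700, 0.000) = (-40.498, 247.515) km/h.
Speed = |(-40.498, 247.515)| = 250.806 km/h.

250.81 km/h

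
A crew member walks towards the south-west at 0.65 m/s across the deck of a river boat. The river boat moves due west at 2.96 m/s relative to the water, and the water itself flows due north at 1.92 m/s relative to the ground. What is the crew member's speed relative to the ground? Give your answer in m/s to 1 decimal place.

In east/north components (m/s): crew member relative to river boat = (-0.460, -0.460); river boat relative to water = (-2.960, 0.000); water relative to ground = (0.000, 1.920).
Sum = (-3.420, 1.460) m/s.
Speed = |(-3.420, 1.460)| = 3.718 m/s.

3.7 m/s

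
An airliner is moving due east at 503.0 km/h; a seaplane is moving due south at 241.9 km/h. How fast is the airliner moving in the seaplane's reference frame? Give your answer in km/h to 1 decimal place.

Taking east as x and north as y: airliner velocity = (503.000, 0.000) km/h; seaplane velocity = (0.000, -241.900) km/h.
Velocity of airliner relative to seaplane = (503.000, 0.000) − (0.000, -241.900) = (503.000, 241.900) km/h.
Magnitude = |(503.000, 241.900)| = 558.144 km/h.

558.1 km/h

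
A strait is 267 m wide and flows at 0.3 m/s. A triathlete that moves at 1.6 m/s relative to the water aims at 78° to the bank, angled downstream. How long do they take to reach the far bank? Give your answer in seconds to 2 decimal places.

170.60 s

The component of the triathlete's velocity perpendicular to the bank is 1.6 × sin 78° = 1.565 m/s.
Only the cross-stream component determines the crossing time; the current contributes nothing perpendicular to the bank.
Time = 267 / 1.565 = 170.603 s.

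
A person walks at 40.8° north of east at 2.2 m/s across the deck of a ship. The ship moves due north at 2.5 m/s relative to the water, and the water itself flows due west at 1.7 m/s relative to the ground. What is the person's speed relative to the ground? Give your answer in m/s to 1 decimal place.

3.9 m/s

In east/north components (m/s): person relative to ship = (1.665, 1.438); ship relative to water = (0.000, 2.500); water relative to ground = (-1.700, 0.000).
Sum = (-0.035, 3.938) m/s.
Speed = |(-0.035, 3.938)| = 3.938 m/s.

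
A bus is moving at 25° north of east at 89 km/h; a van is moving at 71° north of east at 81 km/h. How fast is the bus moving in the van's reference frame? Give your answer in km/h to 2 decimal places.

66.83 km/h

Taking east as x and north as y: bus velocity = (80.661, 37.613) km/h; van velocity = (26.371, 76.587) km/h.
Velocity of bus relative to van = (80.661, 37.613) − (26.371, 76.587) = (54.290, -38.974) km/h.
Magnitude = |(54.290, -38.974)| = 66.831 km/h.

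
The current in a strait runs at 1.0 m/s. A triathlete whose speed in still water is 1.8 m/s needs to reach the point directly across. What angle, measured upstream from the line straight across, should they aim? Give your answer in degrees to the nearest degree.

To cancel the current, the upstream component of the triathlete's velocity must equal the flow: 1.8 sin θ = 1.0.
sin θ = 1.0 / 1.8 = 0.5556.
θ = arcsin(0.5556) = 33.749°.

34°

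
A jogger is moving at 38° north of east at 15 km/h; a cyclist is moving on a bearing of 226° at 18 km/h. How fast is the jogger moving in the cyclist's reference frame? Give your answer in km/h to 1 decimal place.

33.0 km/h

Taking east as x and north as y: jogger velocity = (11.820, 9.235) km/h; cyclist velocity = (-12.948, -12.504) km/h.
Velocity of jogger relative to cyclist = (11.820, 9.235) − (-12.948, -12.504) = (24.768, 21.739) km/h.
Magnitude = |(24.768, 21.739)| = 32.955 km/h.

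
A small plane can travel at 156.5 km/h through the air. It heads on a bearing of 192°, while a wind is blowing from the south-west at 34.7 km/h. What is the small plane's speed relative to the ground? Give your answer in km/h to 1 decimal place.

Taking east as x and north as y: velocity relative to the air = (-32.538, -153.080) km/h; the air relative to ground = (24.537, 24.537) km/h.
Velocity relative to ground = (-32.538, -153.080) + (24.537, 24.537) = (-8.002, -128.543) km/h.
Speed = |(-8.002, -128.543)| = 128.792 km/h.

128.8 km/h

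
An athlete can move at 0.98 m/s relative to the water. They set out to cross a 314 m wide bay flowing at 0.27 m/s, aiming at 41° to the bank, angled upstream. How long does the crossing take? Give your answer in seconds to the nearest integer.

488 s

The component of the athlete's velocity perpendicular to the bank is 0.98 × sin 41° = 0.643 m/s.
The current is parallel to the bank, so it does not affect the crossing time.
Time = 314 / 0.643 = 488.383 s.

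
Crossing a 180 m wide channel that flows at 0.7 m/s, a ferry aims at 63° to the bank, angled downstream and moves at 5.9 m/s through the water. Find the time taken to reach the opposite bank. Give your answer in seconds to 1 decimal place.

34.2 s

The component of the ferry's velocity perpendicular to the bank is 5.9 × sin 63° = 5.257 m/s.
The current is parallel to the bank, so it does not affect the crossing time.
Time = 180 / 5.257 = 34.240 s.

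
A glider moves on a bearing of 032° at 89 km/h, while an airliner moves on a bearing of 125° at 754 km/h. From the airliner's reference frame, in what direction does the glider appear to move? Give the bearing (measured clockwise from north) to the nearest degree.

312°

Taking east as x and north as y: glider velocity = (47.163, 75.476) km/h; airliner velocity = (617.641, -432.477) km/h.
Velocity of glider relative to airliner = (47.163, 75.476) − (617.641, -432.477) = (-570.478, 507.953) km/h.
Bearing = atan2(-570.48, 507.95) = 311.68° clockwise from north.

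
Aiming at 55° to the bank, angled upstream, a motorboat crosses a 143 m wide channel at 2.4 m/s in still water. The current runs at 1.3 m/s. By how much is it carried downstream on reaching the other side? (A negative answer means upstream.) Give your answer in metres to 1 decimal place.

-5.6 m

Perpendicular speed = 1.966 m/s; crossing time = 143 / 1.966 = 72.738 s.
Net downstream speed = -0.077 m/s.
Drift = -0.077 × 72.738 = -5.571 m (upstream).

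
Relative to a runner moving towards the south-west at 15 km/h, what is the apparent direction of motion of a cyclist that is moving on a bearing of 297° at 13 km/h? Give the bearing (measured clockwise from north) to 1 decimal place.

356.6°

Taking east as x and north as y: cyclist velocity = (-11.583, 5.902) km/h; runner velocity = (-10.607, -10.607) km/h.
Velocity of cyclist relative to runner = (-11.583, 5.902) − (-10.607, -10.607) = (-0.976, 16.508) km/h.
Bearing = atan2(-0.98, 16.51) = 356.61° clockwise from north.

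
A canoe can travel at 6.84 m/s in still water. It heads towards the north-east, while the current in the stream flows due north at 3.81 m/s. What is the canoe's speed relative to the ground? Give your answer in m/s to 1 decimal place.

Taking east as x and north as y: velocity relative to the water = (4.837, 4.837) m/s; the water relative to ground = (0.000, 3.810) m/s.
Velocity relative to ground = (4.837, 4.837) + (0.000, 3.810) = (4.837, 8.647) m/s.
Speed = |(4.837, 8.647)| = 9.907 m/s.

9.9 m/s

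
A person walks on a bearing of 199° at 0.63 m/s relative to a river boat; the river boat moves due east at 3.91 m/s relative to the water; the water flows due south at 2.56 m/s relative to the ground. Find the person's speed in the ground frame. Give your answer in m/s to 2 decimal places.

In east/north components (m/s): person relative to river boat = (-0.205, -0.596); river boat relative to water = (3.910, 0.000); water relative to ground = (0.000, -2.560).
Sum = (3.705, -3.156) m/s.
Speed = |(3.705, -3.156)| = 4.867 m/s.

4.87 m/s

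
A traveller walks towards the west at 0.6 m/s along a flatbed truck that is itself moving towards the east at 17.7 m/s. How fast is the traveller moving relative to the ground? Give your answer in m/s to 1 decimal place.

17.1 m/s

Taking east as x and north as y: flatbed truck velocity = (17.700, 0.000) m/s; traveller velocity relative to flatbed truck = (-0.600, 0.000) m/s.
Velocity relative to ground = (17.700, 0.000) + (-0.600, 0.000) = (17.100, 0.000) m/s.
Speed = |(17.100, 0.000)| = 17.100 m/s.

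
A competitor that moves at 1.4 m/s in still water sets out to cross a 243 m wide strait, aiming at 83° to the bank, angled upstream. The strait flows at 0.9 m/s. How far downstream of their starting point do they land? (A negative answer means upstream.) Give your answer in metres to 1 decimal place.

Perpendicular speed = 1.390 m/s; crossing time = 243 / 1.390 = 174.875 s.
Net downstream speed = 0.729 m/s.
Drift = 0.729 × 174.875 = 127.551 m (downstream).

127.6 m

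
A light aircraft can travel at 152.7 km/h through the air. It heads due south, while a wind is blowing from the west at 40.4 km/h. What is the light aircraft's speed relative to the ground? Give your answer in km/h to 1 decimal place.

158.0 km/h

Taking east as x and north as y: velocity relative to the air = (0.000, -152.700) km/h; the air relative to ground = (40.400, 0.000) km/h.
Velocity relative to ground = (0.000, -152.700) + (40.400, 0.000) = (40.400, -152.700) km/h.
Speed = |(40.400, -152.700)| = 157.954 km/h.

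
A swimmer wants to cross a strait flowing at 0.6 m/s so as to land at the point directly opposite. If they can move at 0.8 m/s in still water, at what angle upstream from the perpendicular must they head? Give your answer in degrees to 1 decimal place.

48.6°

To cancel the current, the upstream component of the swimmer's velocity must equal the flow: 0.8 sin θ = 0.6.
sin θ = 0.6 / 0.8 = 0.7500.
θ = arcsin(0.7500) = 48.590°.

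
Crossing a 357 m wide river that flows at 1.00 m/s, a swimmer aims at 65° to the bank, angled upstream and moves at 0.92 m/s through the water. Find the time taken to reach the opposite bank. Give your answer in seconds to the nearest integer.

428 s

The component of the swimmer's velocity perpendicular to the bank is 0.92 × sin 65° = 0.834 m/s.
Only the cross-stream component determines the crossing time; the current contributes nothing perpendicular to the bank.
Time = 357 / 0.834 = 428.159 s.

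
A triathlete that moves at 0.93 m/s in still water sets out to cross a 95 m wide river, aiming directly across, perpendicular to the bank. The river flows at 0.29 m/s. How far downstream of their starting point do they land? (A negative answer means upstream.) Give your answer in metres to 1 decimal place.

29.6 m

Perpendicular speed = 0.930 m/s; crossing time = 95 / 0.930 = 102.151 s.
Net downstream speed = 0.290 m/s.
Drift = 0.290 × 102.151 = 29.624 m (downstream).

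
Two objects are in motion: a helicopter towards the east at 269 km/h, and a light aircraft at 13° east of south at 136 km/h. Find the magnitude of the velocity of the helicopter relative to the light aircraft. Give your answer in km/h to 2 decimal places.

Taking east as x and north as y: helicopter velocity = (269.000, 0.000) km/h; light aircraft velocity = (30.593, -132.514) km/h.
Velocity of helicopter relative to light aircraft = (269.000, 0.000) − (30.593, -132.514) = (238.407, 132.514) km/h.
Magnitude = |(238.407, 132.514)| = 272.760 km/h.

272.76 km/h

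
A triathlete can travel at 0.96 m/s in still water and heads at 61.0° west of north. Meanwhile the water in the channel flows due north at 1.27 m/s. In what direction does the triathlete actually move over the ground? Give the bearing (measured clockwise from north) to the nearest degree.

Taking east as x and north as y: velocity relative to the water = (-0.840, 0.465) m/s; the water relative to ground = (0.000, 1.270) m/s.
Velocity relative to ground = (-0.840, 0.465) + (0.000, 1.270) = (-0.840, 1.735) m/s.
Bearing = atan2(-0.84, 1.74) = 334.18° clockwise from north.

334°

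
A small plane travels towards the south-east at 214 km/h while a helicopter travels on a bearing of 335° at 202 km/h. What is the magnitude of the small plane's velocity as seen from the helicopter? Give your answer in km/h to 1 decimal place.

409.7 km/h

Taking east as x and north as y: small plane velocity = (151.321, -151.321) km/h; helicopter velocity = (-85.369, 183.074) km/h.
Velocity of small plane relative to helicopter = (151.321, -151.321) − (-85.369, 183.074) = (236.690, -334.395) km/h.
Magnitude = |(236.690, -334.395)| = 409.685 km/h.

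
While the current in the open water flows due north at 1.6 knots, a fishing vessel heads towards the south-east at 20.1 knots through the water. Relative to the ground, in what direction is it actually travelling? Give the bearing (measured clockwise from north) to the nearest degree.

132°

Taking east as x and north as y: velocity relative to the water = (14.213, -14.213) knots; the water relative to ground = (0.000, 1.600) knots.
Velocity relative to ground = (14.213, -14.213) + (0.000, 1.600) = (14.213, -12.613) knots.
Bearing = atan2(14.21, -12.61) = 131.59° clockwise from north.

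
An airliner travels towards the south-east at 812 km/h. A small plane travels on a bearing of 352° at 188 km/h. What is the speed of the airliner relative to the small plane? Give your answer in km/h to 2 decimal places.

968.77 km/h

Taking east as x and north as y: airliner velocity = (574.171, -574.171) km/h; small plane velocity = (-26.165, 186.170) km/h.
Velocity of airliner relative to small plane = (574.171, -574.171) − (-26.165, 186.170) = (600.335, -760.341) km/h.
Magnitude = |(600.335, -760.341)| = 968.773 km/h.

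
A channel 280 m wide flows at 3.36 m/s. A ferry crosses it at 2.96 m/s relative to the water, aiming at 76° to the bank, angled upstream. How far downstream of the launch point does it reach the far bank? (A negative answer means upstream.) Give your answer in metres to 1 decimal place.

Perpendicular speed = 2.872 m/s; crossing time = 280 / 2.872 = 97.490 s.
Net downstream speed = 2.644 m/s.
Drift = 2.644 × 97.490 = 257.756 m (downstream).

257.8 m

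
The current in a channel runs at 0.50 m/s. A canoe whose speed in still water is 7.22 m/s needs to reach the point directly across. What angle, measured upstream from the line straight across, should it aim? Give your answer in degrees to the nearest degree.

To cancel the current, the upstream component of the canoe's velocity must equal the flow: 7.22 sin θ = 0.50.
sin θ = 0.50 / 7.22 = 0.0693.
θ = arcsin(0.0693) = 3.971°.

4°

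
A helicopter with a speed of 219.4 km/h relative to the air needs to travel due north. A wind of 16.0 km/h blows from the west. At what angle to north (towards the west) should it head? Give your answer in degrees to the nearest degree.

4°

The wind pushes perpendicular to the desired track; the heading must have a component into the wind equal to 16.0 km/h: 219.4 sin θ = 16.0.
sin θ = 0.0729, so θ = 4.182°.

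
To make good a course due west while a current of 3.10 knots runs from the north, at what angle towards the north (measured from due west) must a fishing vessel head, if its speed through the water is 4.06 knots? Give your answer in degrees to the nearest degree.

The current pushes perpendicular to the desired track; the heading must have a component into the current equal to 3.10 knots: 4.06 sin θ = 3.10.
sin θ = 0.7635, so θ = 49.778°.

50°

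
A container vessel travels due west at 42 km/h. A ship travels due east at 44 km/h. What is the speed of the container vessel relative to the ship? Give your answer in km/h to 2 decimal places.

Taking east as x and north as y: container vessel velocity = (-42.000, 0.000) km/h; ship velocity = (44.000, 0.000) km/h.
Velocity of container vessel relative to ship = (-42.000, 0.000) − (44.000, 0.000) = (-86.000, 0.000) km/h.
Magnitude = |(-86.000, 0.000)| = 86.000 km/h.

86.00 km/h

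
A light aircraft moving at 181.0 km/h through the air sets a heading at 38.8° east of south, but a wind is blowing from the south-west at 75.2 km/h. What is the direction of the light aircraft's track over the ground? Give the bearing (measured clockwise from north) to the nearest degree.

118°

Taking east as x and north as y: velocity relative to the air = (113.415, -141.060) km/h; the air relative to ground = (53.174, 53.174) km/h.
Velocity relative to ground = (113.415, -141.060) + (53.174, 53.174) = (166.590, -87.886) km/h.
Bearing = atan2(166.59, -87.89) = 117.81° clockwise from north.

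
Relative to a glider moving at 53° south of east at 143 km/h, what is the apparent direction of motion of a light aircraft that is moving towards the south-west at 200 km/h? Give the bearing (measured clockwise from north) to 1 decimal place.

Taking east as x and north as y: light aircraft velocity = (-141.421, -141.421) km/h; glider velocity = (86.060, -114.205) km/h.
Velocity of light aircraft relative to glider = (-141.421, -141.421) − (86.060, -114.205) = (-227.481, -27.216) km/h.
Bearing = atan2(-227.48, -27.22) = 263.18° clockwise from north.

263.2°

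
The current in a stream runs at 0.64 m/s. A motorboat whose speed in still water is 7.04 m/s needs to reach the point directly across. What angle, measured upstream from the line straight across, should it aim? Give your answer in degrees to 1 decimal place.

5.2°

To cancel the current, the upstream component of the motorboat's velocity must equal the flow: 7.04 sin θ = 0.64.
sin θ = 0.64 / 7.04 = 0.0909.
θ = arcsin(0.0909) = 5.216°.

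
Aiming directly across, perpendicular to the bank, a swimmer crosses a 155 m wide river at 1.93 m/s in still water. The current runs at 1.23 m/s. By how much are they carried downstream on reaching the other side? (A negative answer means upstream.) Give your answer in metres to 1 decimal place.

98.8 m

Perpendicular speed = 1.930 m/s; crossing time = 155 / 1.930 = 80.311 s.
Net downstream speed = 1.230 m/s.
Drift = 1.230 × 80.311 = 98.782 m (downstream).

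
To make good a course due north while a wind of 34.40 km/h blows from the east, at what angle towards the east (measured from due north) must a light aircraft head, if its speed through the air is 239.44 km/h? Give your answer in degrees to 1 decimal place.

8.3°

The wind pushes perpendicular to the desired track; the heading must have a component into the wind equal to 34.40 km/h: 239.44 sin θ = 34.40.
sin θ = 0.1437, so θ = 8.260°.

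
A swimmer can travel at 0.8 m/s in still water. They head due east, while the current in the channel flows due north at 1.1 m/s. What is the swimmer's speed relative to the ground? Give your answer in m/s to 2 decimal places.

Taking east as x and north as y: velocity relative to the water = (0.800, 0.000) m/s; the water relative to ground = (0.000, 1.100) m/s.
Velocity relative to ground = (0.800, 0.000) + (0.000, 1.100) = (0.800, 1.100) m/s.
Speed = |(0.800, 1.100)| = 1.360 m/s.

1.36 m/s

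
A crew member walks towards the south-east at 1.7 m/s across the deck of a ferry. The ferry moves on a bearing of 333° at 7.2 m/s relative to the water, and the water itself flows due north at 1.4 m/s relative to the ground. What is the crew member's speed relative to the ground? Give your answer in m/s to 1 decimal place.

In east/north components (m/s): crew member relative to ferry = (1.202, -1.202); ferry relative to water = (-3.269, 6.415); water relative to ground = (0.000, 1.400).
Sum = (-2.067, 6.613) m/s.
Speed = |(-2.067, 6.613)| = 6.929 m/s.

6.9 m/s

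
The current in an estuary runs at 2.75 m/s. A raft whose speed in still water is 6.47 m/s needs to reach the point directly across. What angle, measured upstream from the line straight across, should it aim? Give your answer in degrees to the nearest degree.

25°

To cancel the current, the upstream component of the raft's velocity must equal the flow: 6.47 sin θ = 2.75.
sin θ = 2.75 / 6.47 = 0.4250.
θ = arcsin(0.4250) = 25.153°.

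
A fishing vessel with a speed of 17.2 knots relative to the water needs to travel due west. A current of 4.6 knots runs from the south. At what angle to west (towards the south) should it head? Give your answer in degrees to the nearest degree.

16°

The current pushes perpendicular to the desired track; the heading must have a component into the current equal to 4.6 knots: 17.2 sin θ = 4.6.
sin θ = 0.2674, so θ = 15.512°.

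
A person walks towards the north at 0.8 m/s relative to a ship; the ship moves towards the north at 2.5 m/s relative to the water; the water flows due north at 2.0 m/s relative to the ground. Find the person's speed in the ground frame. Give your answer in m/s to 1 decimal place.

5.3 m/s

In east/north components (m/s): person relative to ship = (0.000, 0.800); ship relative to water = (0.000, 2.500); water relative to ground = (0.000, 2.000).
Sum = (0.000, 5.300) m/s.
Speed = |(0.000, 5.300)| = 5.300 m/s.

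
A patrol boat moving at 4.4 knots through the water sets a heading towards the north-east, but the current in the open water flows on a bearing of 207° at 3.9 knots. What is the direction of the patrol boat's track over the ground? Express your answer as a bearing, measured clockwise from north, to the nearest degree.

Taking east as x and north as y: velocity relative to the water = (3.111, 3.111) knots; the water relative to ground = (-1.771, -3.475) knots.
Velocity relative to ground = (3.111, 3.111) + (-1.771, -3.475) = (1.341, -0.364) knots.
Bearing = atan2(1.34, -0.36) = 105.18° clockwise from north.

105°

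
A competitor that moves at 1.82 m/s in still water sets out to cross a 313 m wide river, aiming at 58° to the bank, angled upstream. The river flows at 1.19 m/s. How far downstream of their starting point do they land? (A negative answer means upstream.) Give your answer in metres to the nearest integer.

Perpendicular speed = 1.543 m/s; crossing time = 313 / 1.543 = 202.793 s.
Net downstream speed = 0.226 m/s.
Drift = 0.226 × 202.793 = 45.739 m (downstream).

46 m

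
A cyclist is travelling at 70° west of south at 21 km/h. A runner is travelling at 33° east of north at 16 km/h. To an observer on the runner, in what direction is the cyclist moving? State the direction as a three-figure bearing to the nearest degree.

Taking east as x and north as y: cyclist velocity = (-19.734, -7.182) km/h; runner velocity = (8.714, 13.419) km/h.
Velocity of cyclist relative to runner = (-19.734, -7.182) − (8.714, 13.419) = (-28.448, -20.601) km/h.
Bearing = atan2(-28.45, -20.60) = 234.09° clockwise from north.

234°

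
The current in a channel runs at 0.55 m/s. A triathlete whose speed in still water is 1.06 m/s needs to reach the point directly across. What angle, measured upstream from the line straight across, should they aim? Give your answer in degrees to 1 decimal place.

To cancel the current, the upstream component of the triathlete's velocity must equal the flow: 1.06 sin θ = 0.55.
sin θ = 0.55 / 1.06 = 0.5189.
θ = arcsin(0.5189) = 31.256°.

31.3°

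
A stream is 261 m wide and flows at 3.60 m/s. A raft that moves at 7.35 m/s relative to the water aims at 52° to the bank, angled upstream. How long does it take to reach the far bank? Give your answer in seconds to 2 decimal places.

45.06 s

The component of the raft's velocity perpendicular to the bank is 7.35 × sin 52° = 5.792 m/s.
The flow acts along the bank and has no component across it.
Time = 261 / 5.792 = 45.063 s.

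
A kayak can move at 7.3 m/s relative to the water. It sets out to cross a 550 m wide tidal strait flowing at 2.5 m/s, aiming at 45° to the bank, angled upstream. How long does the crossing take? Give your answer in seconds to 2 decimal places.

106.55 s

The component of the kayak's velocity perpendicular to the bank is 7.3 × sin 45° = 5.162 m/s.
The current is parallel to the bank, so it does not affect the crossing time.
Time = 550 / 5.162 = 106.550 s.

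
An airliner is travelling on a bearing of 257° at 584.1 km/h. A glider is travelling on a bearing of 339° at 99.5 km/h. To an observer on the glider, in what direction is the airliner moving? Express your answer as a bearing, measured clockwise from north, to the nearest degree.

Taking east as x and north as y: airliner velocity = (-569.130, -131.394) km/h; glider velocity = (-35.658, 92.891) km/h.
Velocity of airliner relative to glider = (-569.130, -131.394) − (-35.658, 92.891) = (-533.472, -224.285) km/h.
Bearing = atan2(-533.47, -224.29) = 247.20° clockwise from north.

247°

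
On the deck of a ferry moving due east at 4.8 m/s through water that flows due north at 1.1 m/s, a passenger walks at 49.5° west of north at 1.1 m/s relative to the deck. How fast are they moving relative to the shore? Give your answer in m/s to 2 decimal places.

In east/north components (m/s): passenger relative to ferry = (-0.836, 0.714); ferry relative to water = (4.800, 0.000); water relative to ground = (0.000, 1.100).
Sum = (3.964, 1.814) m/s.
Speed = |(3.964, 1.814)| = 4.359 m/s.

4.36 m/s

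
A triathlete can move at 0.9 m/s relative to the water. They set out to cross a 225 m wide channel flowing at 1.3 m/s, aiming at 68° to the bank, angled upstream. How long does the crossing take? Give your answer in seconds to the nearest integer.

270 s

The component of the triathlete's velocity perpendicular to the bank is 0.9 × sin 68° = 0.834 m/s.
Only the cross-stream component determines the crossing time; the current contributes nothing perpendicular to the bank.
Time = 225 / 0.834 = 269.634 s.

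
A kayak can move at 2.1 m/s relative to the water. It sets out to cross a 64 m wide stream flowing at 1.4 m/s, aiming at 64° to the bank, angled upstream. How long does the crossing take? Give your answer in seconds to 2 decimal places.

33.91 s

The component of the kayak's velocity perpendicular to the bank is 2.1 × sin 64° = 1.887 m/s.
The flow acts along the bank and has no component across it.
Time = 64 / 1.887 = 33.908 s.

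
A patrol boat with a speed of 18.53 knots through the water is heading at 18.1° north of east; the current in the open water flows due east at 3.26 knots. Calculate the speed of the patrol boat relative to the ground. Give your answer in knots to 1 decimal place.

Taking east as x and north as y: velocity relative to the water = (17.613, 5.757) knots; the water relative to ground = (3.260, 0.000) knots.
Velocity relative to ground = (17.613, 5.757) + (3.260, 0.000) = (20.873, 5.757) knots.
Speed = |(20.873, 5.757)| = 21.652 knots.

21.7 knots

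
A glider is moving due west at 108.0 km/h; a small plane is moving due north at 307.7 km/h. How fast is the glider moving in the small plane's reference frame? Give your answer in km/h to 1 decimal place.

326.1 km/h

Taking east as x and north as y: glider velocity = (-108.000, 0.000) km/h; small plane velocity = (0.000, 307.700) km/h.
Velocity of glider relative to small plane = (-108.000, 0.000) − (0.000, 307.700) = (-108.000, -307.700) km/h.
Magnitude = |(-108.000, -307.700)| = 326.103 km/h.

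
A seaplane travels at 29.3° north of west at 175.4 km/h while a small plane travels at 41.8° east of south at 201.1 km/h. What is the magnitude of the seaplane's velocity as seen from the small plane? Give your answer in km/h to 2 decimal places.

Taking east as x and north as y: seaplane velocity = (-152.961, 85.838) km/h; small plane velocity = (134.040, -149.915) km/h.
Velocity of seaplane relative to small plane = (-152.961, 85.838) − (134.040, -149.915) = (-287.001, 235.753) km/h.
Magnitude = |(-287.001, 235.753)| = 371.415 km/h.

371.41 km/h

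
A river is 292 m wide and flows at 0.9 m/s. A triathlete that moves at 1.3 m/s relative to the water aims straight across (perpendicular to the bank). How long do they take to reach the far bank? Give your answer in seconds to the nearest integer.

The component of the triathlete's velocity perpendicular to the bank is 1.3 m/s.
Only the cross-stream component determines the crossing time; the current contributes nothing perpendicular to the bank.
Time = 292 / 1.300 = 224.615 s.

225 s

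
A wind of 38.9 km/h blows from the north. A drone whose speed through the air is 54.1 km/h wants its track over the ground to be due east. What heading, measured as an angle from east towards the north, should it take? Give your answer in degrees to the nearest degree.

46°

The wind pushes perpendicular to the desired track; the heading must have a component into the wind equal to 38.9 km/h: 54.1 sin θ = 38.9.
sin θ = 0.7190, so θ = 45.975°.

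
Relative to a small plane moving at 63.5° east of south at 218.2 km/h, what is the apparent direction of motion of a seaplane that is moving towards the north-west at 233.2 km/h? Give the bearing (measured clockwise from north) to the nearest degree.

306°

Taking east as x and north as y: seaplane velocity = (-164.897, 164.897) km/h; small plane velocity = (195.275, -97.360) km/h.
Velocity of seaplane relative to small plane = (-164.897, 164.897) − (195.275, -97.360) = (-360.172, 262.258) km/h.
Bearing = atan2(-360.17, 262.26) = 306.06° clockwise from north.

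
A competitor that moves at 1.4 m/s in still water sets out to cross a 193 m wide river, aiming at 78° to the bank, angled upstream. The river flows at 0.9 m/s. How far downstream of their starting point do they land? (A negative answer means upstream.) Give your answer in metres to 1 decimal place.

Perpendicular speed = 1.369 m/s; crossing time = 193 / 1.369 = 140.937 s.
Net downstream speed = 0.609 m/s.
Drift = 0.609 × 140.937 = 85.820 m (downstream).

85.8 m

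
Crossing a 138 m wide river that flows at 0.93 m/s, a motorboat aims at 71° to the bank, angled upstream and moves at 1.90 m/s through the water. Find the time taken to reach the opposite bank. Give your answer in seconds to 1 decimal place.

The component of the motorboat's velocity perpendicular to the bank is 1.90 × sin 71° = 1.796 m/s.
The current is parallel to the bank, so it does not affect the crossing time.
Time = 138 / 1.796 = 76.817 s.

76.8 s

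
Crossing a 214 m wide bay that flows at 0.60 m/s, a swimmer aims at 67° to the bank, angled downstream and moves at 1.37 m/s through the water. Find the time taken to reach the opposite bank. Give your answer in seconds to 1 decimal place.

169.7 s

The component of the swimmer's velocity perpendicular to the bank is 1.37 × sin 67° = 1.261 m/s.
The current is parallel to the bank, so it does not affect the crossing time.
Time = 214 / 1.261 = 169.694 s.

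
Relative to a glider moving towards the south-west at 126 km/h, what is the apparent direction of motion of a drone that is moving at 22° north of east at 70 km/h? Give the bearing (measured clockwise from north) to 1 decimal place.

Taking east as x and north as y: drone velocity = (64.903, 26.222) km/h; glider velocity = (-89.095, -89.095) km/h.
Velocity of drone relative to glider = (64.903, 26.222) − (-89.095, -89.095) = (153.998, 115.318) km/h.
Bearing = atan2(154.00, 115.32) = 53.17° clockwise from north.

053.2°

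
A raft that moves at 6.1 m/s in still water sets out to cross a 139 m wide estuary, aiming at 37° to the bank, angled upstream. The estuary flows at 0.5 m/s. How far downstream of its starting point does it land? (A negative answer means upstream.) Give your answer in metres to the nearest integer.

Perpendicular speed = 3.671 m/s; crossing time = 139 / 3.671 = 37.864 s.
Net downstream speed = -4.372 m/s.
Drift = -4.372 × 37.864 = -165.527 m (upstream).

-166 m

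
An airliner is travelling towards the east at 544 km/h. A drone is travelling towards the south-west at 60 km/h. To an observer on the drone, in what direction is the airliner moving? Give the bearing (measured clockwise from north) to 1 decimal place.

085.9°

Taking east as x and north as y: airliner velocity = (544.000, 0.000) km/h; drone velocity = (-42.426, -42.426) km/h.
Velocity of airliner relative to drone = (544.000, 0.000) − (-42.426, -42.426) = (586.426, 42.426) km/h.
Bearing = atan2(586.43, 42.43) = 85.86° clockwise from north.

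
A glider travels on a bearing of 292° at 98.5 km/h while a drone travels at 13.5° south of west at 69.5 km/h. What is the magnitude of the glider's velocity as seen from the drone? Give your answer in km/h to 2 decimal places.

Taking east as x and north as y: glider velocity = (-91.328, 36.899) km/h; drone velocity = (-67.580, -16.224) km/h.
Velocity of glider relative to drone = (-91.328, 36.899) − (-67.580, -16.224) = (-23.748, 53.123) km/h.
Magnitude = |(-23.748, 53.123)| = 58.190 km/h.

58.19 km/h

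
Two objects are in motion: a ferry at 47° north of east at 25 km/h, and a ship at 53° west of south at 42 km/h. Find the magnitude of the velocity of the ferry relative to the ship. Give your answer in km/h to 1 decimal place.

66.8 km/h

Taking east as x and north as y: ferry velocity = (17.050, 18.284) km/h; ship velocity = (-33.543, -25.276) km/h.
Velocity of ferry relative to ship = (17.050, 18.284) − (-33.543, -25.276) = (50.593, 43.560) km/h.
Magnitude = |(50.593, 43.560)| = 66.761 km/h.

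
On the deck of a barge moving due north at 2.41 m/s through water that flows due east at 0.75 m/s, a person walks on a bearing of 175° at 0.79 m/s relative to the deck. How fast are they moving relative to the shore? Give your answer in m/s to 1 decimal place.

In east/north components (m/s): person relative to barge = (0.069, -0.787); barge relative to water = (0.000, 2.410); water relative to ground = (0.750, 0.000).
Sum = (0.819, 1.623) m/s.
Speed = |(0.819, 1.623)| = 1.818 m/s.

1.8 m/s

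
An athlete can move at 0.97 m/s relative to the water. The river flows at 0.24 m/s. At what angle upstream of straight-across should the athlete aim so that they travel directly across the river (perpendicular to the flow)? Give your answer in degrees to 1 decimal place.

14.3°

To cancel the current, the upstream component of the athlete's velocity must equal the flow: 0.97 sin θ = 0.24.
sin θ = 0.24 / 0.97 = 0.2474.
θ = arcsin(0.2474) = 14.325°.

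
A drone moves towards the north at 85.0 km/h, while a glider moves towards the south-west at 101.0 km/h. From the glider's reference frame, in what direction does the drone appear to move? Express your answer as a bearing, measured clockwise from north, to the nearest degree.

025°

Taking east as x and north as y: drone velocity = (0.000, 85.000) km/h; glider velocity = (-71.418, -71.418) km/h.
Velocity of drone relative to glider = (0.000, 85.000) − (-71.418, -71.418) = (71.418, 156.418) km/h.
Bearing = atan2(71.42, 156.42) = 24.54° clockwise from north.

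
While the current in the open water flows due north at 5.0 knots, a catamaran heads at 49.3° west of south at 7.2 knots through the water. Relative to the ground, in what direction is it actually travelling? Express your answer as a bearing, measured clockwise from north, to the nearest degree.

Taking east as x and north as y: velocity relative to the water = (-5.459, -4.695) knots; the water relative to ground = (0.000, 5.000) knots.
Velocity relative to ground = (-5.459, -4.695) + (0.000, 5.000) = (-5.459, 0.305) knots.
Bearing = atan2(-5.46, 0.30) = 273.20° clockwise from north.

273°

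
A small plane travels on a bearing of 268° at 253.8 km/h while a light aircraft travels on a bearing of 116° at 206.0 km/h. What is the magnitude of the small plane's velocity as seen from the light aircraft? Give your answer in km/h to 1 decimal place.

446.3 km/h

Taking east as x and north as y: small plane velocity = (-253.645, -8.857) km/h; light aircraft velocity = (185.152, -90.304) km/h.
Velocity of small plane relative to light aircraft = (-253.645, -8.857) − (185.152, -90.304) = (-438.797, 81.447) km/h.
Magnitude = |(-438.797, 81.447)| = 446.292 km/h.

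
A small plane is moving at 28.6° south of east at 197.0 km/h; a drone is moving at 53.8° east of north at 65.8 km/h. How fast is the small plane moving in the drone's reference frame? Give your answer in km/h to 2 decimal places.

179.17 km/h

Taking east as x and north as y: small plane velocity = (172.963, -94.302) km/h; drone velocity = (53.098, 38.862) km/h.
Velocity of small plane relative to drone = (172.963, -94.302) − (53.098, 38.862) = (119.865, -133.164) km/h.
Magnitude = |(119.865, -133.164)| = 179.165 km/h.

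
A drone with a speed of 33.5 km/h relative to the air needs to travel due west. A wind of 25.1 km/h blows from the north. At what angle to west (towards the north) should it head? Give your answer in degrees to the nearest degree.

49°

The wind pushes perpendicular to the desired track; the heading must have a component into the wind equal to 25.1 km/h: 33.5 sin θ = 25.1.
sin θ = 0.7493, so θ = 48.526°.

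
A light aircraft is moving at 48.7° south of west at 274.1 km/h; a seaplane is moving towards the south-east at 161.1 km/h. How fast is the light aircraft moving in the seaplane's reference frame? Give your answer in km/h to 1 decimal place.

308.8 km/h

Taking east as x and north as y: light aircraft velocity = (-180.906, -205.921) km/h; seaplane velocity = (113.915, -113.915) km/h.
Velocity of light aircraft relative to seaplane = (-180.906, -205.921) − (113.915, -113.915) = (-294.821, -92.007) km/h.
Magnitude = |(-294.821, -92.007)| = 308.844 km/h.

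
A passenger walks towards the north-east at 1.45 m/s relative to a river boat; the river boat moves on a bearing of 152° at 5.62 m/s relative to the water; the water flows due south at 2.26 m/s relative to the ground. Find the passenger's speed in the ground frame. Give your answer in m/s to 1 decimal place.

In east/north components (m/s): passenger relative to river boat = (1.025, 1.025); river boat relative to water = (2.638, -4.962); water relative to ground = (0.000, -2.260).
Sum = (3.664, -6.197) m/s.
Speed = |(3.664, -6.197)| = 7.199 m/s.

7.2 m/s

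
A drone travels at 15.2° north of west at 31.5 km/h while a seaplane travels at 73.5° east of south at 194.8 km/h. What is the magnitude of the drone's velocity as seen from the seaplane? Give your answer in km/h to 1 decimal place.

226.3 km/h

Taking east as x and north as y: drone velocity = (-30.398, 8.259) km/h; seaplane velocity = (186.778, -55.326) km/h.
Velocity of drone relative to seaplane = (-30.398, 8.259) − (186.778, -55.326) = (-217.176, 63.585) km/h.
Magnitude = |(-217.176, 63.585)| = 226.293 km/h.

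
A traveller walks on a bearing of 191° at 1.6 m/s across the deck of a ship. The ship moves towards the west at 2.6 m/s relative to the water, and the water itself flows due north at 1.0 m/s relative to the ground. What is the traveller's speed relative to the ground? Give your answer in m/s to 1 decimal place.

In east/north components (m/s): traveller relative to ship = (-0.305, -1.571); ship relative to water = (-2.600, 0.000); water relative to ground = (0.000, 1.000).
Sum = (-2.905, -0.571) m/s.
Speed = |(-2.905, -0.571)| = 2.961 m/s.

3.0 m/s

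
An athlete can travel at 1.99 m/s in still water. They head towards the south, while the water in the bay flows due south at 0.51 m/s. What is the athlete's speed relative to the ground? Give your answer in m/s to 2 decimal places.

2.50 m/s

Taking east as x and north as y: velocity relative to the water = (0.000, -1.990) m/s; the water relative to ground = (0.000, -0.510) m/s.
Velocity relative to ground = (0.000, -1.990) + (0.000, -0.510) = (0.000, -2.500) m/s.
Speed = |(0.000, -2.500)| = 2.500 m/s.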